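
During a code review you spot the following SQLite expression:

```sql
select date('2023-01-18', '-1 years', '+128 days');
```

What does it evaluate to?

Adding -1 year to 2023-01-18 gives 2022-01-18.
Applying '+128 days' to 2022-01-18: counting 128 days forward gives 2022-05-26.

2022-05-26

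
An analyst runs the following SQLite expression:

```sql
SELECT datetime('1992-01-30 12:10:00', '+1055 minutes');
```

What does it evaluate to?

1992-01-31 05:45:00

1055 minutes = 17h 35m; +1055 minutes from 1992-01-30 12:10:00 is 1992-01-31 05:45:00 (crosses midnight).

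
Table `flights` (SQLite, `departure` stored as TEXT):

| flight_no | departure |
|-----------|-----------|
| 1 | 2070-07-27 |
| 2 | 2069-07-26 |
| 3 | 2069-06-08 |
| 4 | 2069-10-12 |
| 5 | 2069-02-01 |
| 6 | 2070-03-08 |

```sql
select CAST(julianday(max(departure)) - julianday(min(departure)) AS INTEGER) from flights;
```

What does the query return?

541

MIN = 2069-02-01, MAX = 2070-07-27.
27 days remain in February 2069 after the 1st (28 − 1).
Full months from March 2069 through June 2070 contribute their day counts.
Then 27 days into July 2070.
Total: 27 + 31 + 30 + 31 + 30 + 31 + 31 + 30 + 31 + 30 + 31 + 31 + 28 + 31 + 30 + 31 + 30 + 27 = 541.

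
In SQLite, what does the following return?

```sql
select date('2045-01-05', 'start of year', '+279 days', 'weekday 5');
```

2045-10-13

`start of year` rewinds 2045-01-05 to 2045-01-01.
Applying '+279 days' to 2045-01-01: counting 279 days forward gives 2045-10-07.
`weekday 5` advances to the next Friday; 2045-10-07 is a Saturday, so it moves forward to 2045-10-13.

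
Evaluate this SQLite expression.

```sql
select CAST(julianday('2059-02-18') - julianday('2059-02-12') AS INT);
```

6

Both dates are in February 2059: 18 − 12 = 6.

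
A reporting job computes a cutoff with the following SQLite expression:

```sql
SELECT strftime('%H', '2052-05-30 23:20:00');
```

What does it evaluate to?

23

`%H` extracts the 2-digit hour (00-23): 23.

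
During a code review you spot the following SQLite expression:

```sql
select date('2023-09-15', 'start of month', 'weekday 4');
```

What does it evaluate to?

`start of month` rewinds 2023-09-15 to 2023-09-01.
`weekday 4` advances to the next Thursday; 2023-09-01 is a Friday, so it moves forward to 2023-09-07.

2023-09-07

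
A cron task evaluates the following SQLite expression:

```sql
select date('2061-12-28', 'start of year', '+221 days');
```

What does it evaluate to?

`start of year` rewinds 2061-12-28 to 2061-01-01.
Applying '+221 days' to 2061-01-01: counting 221 days forward gives 2061-08-10.

2061-08-10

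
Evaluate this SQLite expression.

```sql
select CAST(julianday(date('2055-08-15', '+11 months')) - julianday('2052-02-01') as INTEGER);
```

Adding +11 months to 2055-08-15 gives 2056-07-15.
28 days remain in February 2052 after the 1st (29 − 1).
Full months from March 2052 through June 2056 contribute their day counts.
Then 15 days into July 2056.
Total: 28 + 31 + 30 + 31 + 30 + 31 + 31 + 30 + 31 + 30 + 31 + 31 + 28 + 31 + 30 + 31 + 30 + 31 + 31 + 30 + 31 + 30 + 31 + 31 + 28 + 31 + 30 + 31 + 30 + 31 + 31 + 30 + 31 + 30 + 31 + 31 + 28 + 31 + 30 + 31 + 30 + 31 + 31 + 30 + 31 + 30 + 31 + 31 + 29 + 31 + 30 + 31 + 30 + 15 = 1626.

1626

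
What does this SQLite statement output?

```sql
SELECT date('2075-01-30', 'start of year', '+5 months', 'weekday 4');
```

`start of year` rewinds 2075-01-30 to 2075-01-01.
Adding +5 months to 2075-01-01 gives 2075-06-01.
`weekday 4` advances to the next Thursday; 2075-06-01 is a Saturday, so it moves forward to 2075-06-06.

2075-06-06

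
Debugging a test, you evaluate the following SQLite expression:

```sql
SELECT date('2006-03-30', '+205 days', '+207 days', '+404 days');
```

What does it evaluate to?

Applying '+205 days' to 2006-03-30: counting 205 days forward gives 2006-10-21.
Applying '+207 days' to 2006-10-21: counting 207 days forward gives 2007-05-16.
Applying '+404 days' to 2007-05-16: counting 404 days forward gives 2008-06-23.

2008-06-23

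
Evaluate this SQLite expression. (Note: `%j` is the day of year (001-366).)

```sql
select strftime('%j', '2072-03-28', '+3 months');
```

180

First apply '+3 months': 2072-03-28 → 2072-06-28.
Day-of-year for 2072-06-28: days since 2072-01-01 inclusive = 180, zero-padded to 180.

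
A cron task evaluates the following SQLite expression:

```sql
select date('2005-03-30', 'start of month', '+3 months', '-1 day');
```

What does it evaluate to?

2005-05-31

`start of month` rewinds 2005-03-30 to 2005-03-01.
Adding +3 months to 2005-03-01 gives 2005-06-01.
Going back 1 day from 2005-06-01 reaches 2005-05-31 (last day of May, 31 days).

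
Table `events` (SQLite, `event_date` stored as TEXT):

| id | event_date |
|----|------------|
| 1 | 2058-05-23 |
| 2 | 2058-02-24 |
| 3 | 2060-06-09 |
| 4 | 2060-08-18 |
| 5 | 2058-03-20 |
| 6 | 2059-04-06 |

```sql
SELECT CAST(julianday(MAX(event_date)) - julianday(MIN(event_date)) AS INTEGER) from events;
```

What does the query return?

906

MIN = 2058-02-24, MAX = 2060-08-18.
4 days remain in February 2058 after the 24th (28 − 24).
Full months from March 2058 through July 2060 contribute their day counts.
Then 18 days into August 2060.
Total: 4 + 31 + 30 + 31 + 30 + 31 + 31 + 30 + 31 + 30 + 31 + 31 + 28 + 31 + 30 + 31 + 30 + 31 + 31 + 30 + 31 + 30 + 31 + 31 + 29 + 31 + 30 + 31 + 30 + 31 + 18 = 906.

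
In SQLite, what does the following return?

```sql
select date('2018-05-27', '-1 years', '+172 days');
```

Adding -1 year to 2018-05-27 gives 2017-05-27.
Applying '+172 days' to 2017-05-27: counting 172 days forward gives 2017-11-15.

2017-11-15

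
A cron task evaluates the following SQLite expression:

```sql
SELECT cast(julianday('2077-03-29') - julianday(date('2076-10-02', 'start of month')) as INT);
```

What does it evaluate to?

`start of month` rewinds 2076-10-02 to 2076-10-01.
30 days remain in October 2076 after the 1st (31 − 1).
November 2076: 30 days.
December 2076: 31 days.
January 2077: 31 days.
February 2077: 28 days.
Then 29 days into March 2077.
Total: 30 + 30 + 31 + 31 + 28 + 29 = 179.

179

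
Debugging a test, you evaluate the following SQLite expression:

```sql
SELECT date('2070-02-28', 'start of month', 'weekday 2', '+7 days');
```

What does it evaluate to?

`start of month` rewinds 2070-02-28 to 2070-02-01.
`weekday 2` advances to the next Tuesday; 2070-02-01 is a Saturday, so it moves forward to 2070-02-04.
Advancing 7 more days within February lands on 2070-02-11.

2070-02-11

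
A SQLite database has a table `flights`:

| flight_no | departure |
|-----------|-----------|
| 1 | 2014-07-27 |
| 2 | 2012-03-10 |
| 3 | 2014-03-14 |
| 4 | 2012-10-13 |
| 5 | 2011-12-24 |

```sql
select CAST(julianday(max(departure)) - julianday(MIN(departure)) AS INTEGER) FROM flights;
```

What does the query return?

946

MIN = 2011-12-24, MAX = 2014-07-27.
7 days remain in December 2011 after the 24th (31 − 24).
Full months from January 2012 through June 2014 contribute their day counts.
Then 27 days into July 2014.
Total: 7 + 31 + 29 + 31 + 30 + 31 + 30 + 31 + 31 + 30 + 31 + 30 + 31 + 31 + 28 + 31 + 30 + 31 + 30 + 31 + 31 + 30 + 31 + 30 + 31 + 31 + 28 + 31 + 30 + 31 + 30 + 27 = 946.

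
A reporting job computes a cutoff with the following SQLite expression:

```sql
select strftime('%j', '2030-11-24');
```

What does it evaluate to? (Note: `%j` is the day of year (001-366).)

Day-of-year for 2030-11-24: days since 2030-01-01 inclusive = 328, zero-padded to 328.

328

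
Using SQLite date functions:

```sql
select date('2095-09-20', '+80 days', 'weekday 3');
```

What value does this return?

2095-12-14

Applying '+80 days' to 2095-09-20: counting 80 days forward gives 2095-12-09.
`weekday 3` advances to the next Wednesday; 2095-12-09 is a Friday, so it moves forward to 2095-12-14.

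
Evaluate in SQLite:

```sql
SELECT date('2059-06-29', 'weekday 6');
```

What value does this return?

2059-07-05

`weekday 6` advances to the next Saturday; 2059-06-29 is a Sunday, so it moves forward to 2059-07-05.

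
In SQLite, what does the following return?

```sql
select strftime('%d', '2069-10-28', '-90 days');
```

30

First apply '-90 days': 2069-10-28 → 2069-07-30.
`%d` extracts the 2-digit day of month: 30.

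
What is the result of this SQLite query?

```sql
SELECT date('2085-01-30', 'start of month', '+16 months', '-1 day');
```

`start of month` rewinds 2085-01-30 to 2085-01-01.
Adding +16 months to 2085-01-01 gives 2086-05-01.
Going back 1 day from 2086-05-01 reaches 2086-04-30 (last day of April, 30 days).

2086-04-30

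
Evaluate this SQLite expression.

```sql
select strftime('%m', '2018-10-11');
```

`%m` extracts the 2-digit month (01-12): 10.

10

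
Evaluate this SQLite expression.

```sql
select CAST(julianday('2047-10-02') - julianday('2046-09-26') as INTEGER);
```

4 days remain in September 2046 after the 26th (30 − 26).
Full months from October 2046 through September 2047 contribute their day counts.
Then 2 days into October 2047.
Total: 4 + 31 + 30 + 31 + 31 + 28 + 31 + 30 + 31 + 30 + 31 + 31 + 30 + 2 = 371.

371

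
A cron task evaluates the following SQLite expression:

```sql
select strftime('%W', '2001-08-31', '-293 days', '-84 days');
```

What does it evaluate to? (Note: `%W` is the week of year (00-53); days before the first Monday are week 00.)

First apply '-293 days', '-84 days': 2001-08-31 → 2000-08-19.
2000-08-19 is a Saturday. SQLite's %W counts Mondays since the year started; the result is 33.

33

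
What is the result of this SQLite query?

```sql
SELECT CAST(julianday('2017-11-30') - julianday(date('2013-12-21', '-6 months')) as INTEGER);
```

1623

Adding -6 months to 2013-12-21 gives 2013-06-21.
9 days remain in June 2013 after the 21st (30 − 21).
Full months from July 2013 through October 2017 contribute their day counts.
Then 30 days into November 2017.
Total: 9 + 31 + 31 + 30 + 31 + 30 + 31 + 31 + 28 + 31 + 30 + 31 + 30 + 31 + 31 + 30 + 31 + 30 + 31 + 31 + 28 + 31 + 30 + 31 + 30 + 31 + 31 + 30 + 31 + 30 + 31 + 31 + 29 + 31 + 30 + 31 + 30 + 31 + 31 + 30 + 31 + 30 + 31 + 31 + 28 + 31 + 30 + 31 + 30 + 31 + 31 + 30 + 31 + 30 = 1623.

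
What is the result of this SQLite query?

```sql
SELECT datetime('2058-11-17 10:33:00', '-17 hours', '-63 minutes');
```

-17 hours from 2058-11-17 10:33:00 is 2058-11-16 17:33:00 (crosses midnight).
63 minutes = 1h 3m; -63 minutes from 2058-11-16 17:33:00 is 2058-11-16 16:30:00.

2058-11-16 16:30:00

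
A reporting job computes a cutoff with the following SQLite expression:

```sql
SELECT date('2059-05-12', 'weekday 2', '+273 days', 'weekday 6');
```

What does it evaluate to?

`weekday 2` advances to the next Tuesday; 2059-05-12 is a Monday, so it moves forward to 2059-05-13.
Applying '+273 days' to 2059-05-13: counting 273 days forward gives 2060-02-10.
`weekday 6` advances to the next Saturday; 2060-02-10 is a Tuesday, so it moves forward to 2060-02-14.

2060-02-14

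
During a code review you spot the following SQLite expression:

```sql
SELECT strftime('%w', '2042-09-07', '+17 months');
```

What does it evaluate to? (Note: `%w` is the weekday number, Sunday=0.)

First apply '+17 months': 2042-09-07 → 2044-02-07.
2044-02-07 is a Sunday; with Sunday=0 that is 0.

0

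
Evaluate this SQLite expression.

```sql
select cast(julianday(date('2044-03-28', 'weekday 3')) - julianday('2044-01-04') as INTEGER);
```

`weekday 3` advances to the next Wednesday; 2044-03-28 is a Monday, so it moves forward to 2044-03-30.
27 days remain in January 2044 after the 4th (31 − 4).
February 2044: 29 days (leap year).
Then 30 days into March 2044.
Total: 27 + 29 + 30 = 86.

86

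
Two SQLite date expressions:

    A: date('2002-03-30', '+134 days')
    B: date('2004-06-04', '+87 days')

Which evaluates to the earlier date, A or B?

A = 2002-08-11.
B = 2004-08-30.
A is earlier.

A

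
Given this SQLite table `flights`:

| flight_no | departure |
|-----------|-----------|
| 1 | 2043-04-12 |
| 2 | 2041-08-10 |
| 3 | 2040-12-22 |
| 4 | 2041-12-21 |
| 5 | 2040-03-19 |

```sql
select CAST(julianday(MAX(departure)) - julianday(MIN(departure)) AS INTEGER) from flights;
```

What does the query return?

1119

MIN = 2040-03-19, MAX = 2043-04-12.
12 days remain in March 2040 after the 19th (31 − 19).
Full months from April 2040 through March 2043 contribute their day counts.
Then 12 days into April 2043.
Total: 12 + 30 + 31 + 30 + 31 + 31 + 30 + 31 + 30 + 31 + 31 + 28 + 31 + 30 + 31 + 30 + 31 + 31 + 30 + 31 + 30 + 31 + 31 + 28 + 31 + 30 + 31 + 30 + 31 + 31 + 30 + 31 + 30 + 31 + 31 + 28 + 31 + 12 = 1119.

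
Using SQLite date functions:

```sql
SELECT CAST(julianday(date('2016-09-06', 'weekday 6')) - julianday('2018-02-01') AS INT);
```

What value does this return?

`weekday 6` advances to the next Saturday; 2016-09-06 is a Tuesday, so it moves forward to 2016-09-10.
20 days remain in September 2016 after the 10th (30 − 10).
Full months from October 2016 through January 2018 contribute their day counts.
Then 1 day into February 2018.
Total: 20 + 31 + 30 + 31 + 31 + 28 + 31 + 30 + 31 + 30 + 31 + 31 + 30 + 31 + 30 + 31 + 31 + 1 = 509.
The subtraction is earlier − later, so the result is −509 → -509.

-509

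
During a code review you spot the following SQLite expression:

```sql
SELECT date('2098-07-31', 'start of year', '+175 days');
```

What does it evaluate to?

`start of year` rewinds 2098-07-31 to 2098-01-01.
Applying '+175 days' to 2098-01-01: counting 175 days forward gives 2098-06-25.

2098-06-25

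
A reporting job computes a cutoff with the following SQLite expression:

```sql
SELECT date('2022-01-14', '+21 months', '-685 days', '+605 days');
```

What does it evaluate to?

Adding +21 months to 2022-01-14 gives 2023-10-14.
Applying '-685 days' to 2023-10-14: counting 685 days back gives 2021-11-28.
Applying '+605 days' to 2021-11-28: counting 605 days forward gives 2023-07-26.

2023-07-26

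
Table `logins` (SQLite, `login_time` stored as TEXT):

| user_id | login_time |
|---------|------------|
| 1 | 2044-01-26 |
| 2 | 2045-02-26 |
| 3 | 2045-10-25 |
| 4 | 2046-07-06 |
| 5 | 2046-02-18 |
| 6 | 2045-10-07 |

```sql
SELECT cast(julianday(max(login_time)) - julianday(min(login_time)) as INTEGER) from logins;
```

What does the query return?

892

MIN = 2044-01-26, MAX = 2046-07-06.
5 days remain in January 2044 after the 26th (31 − 26).
Full months from February 2044 through June 2046 contribute their day counts.
Then 6 days into July 2046.
Total: 5 + 29 + 31 + 30 + 31 + 30 + 31 + 31 + 30 + 31 + 30 + 31 + 31 + 28 + 31 + 30 + 31 + 30 + 31 + 31 + 30 + 31 + 30 + 31 + 31 + 28 + 31 + 30 + 31 + 30 + 6 = 892.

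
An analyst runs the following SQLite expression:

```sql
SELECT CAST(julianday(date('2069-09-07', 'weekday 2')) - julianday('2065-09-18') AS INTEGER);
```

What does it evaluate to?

`weekday 2` advances to the next Tuesday; 2069-09-07 is a Saturday, so it moves forward to 2069-09-10.
12 days remain in September 2065 after the 18th (30 − 18).
Full months from October 2065 through August 2069 contribute their day counts.
Then 10 days into September 2069.
Total: 12 + 31 + 30 + 31 + 31 + 28 + 31 + 30 + 31 + 30 + 31 + 31 + 30 + 31 + 30 + 31 + 31 + 28 + 31 + 30 + 31 + 30 + 31 + 31 + 30 + 31 + 30 + 31 + 31 + 29 + 31 + 30 + 31 + 30 + 31 + 31 + 30 + 31 + 30 + 31 + 31 + 28 + 31 + 30 + 31 + 30 + 31 + 31 + 10 = 1453.

1453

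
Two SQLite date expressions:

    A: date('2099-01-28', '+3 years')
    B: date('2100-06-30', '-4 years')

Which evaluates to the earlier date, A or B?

A = 2102-01-28.
B = 2096-06-30.
B is earlier.

B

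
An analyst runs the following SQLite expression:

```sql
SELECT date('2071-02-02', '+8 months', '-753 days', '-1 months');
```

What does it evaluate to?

Adding +8 months to 2071-02-02 gives 2071-10-02.
Applying '-753 days' to 2071-10-02: counting 753 days back gives 2069-09-09.
Adding -1 month to 2069-09-09 gives 2069-08-09.

2069-08-09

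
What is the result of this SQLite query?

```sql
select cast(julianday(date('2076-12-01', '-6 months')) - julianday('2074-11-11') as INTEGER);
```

Adding -6 months to 2076-12-01 gives 2076-06-01.
19 days remain in November 2074 after the 11th (30 − 11).
Full months from December 2074 through May 2076 contribute their day counts.
Then 1 day into June 2076.
Total: 19 + 31 + 31 + 28 + 31 + 30 + 31 + 30 + 31 + 31 + 30 + 31 + 30 + 31 + 31 + 29 + 31 + 30 + 31 + 1 = 568.

568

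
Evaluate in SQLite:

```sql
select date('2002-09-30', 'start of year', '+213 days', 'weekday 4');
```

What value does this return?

`start of year` rewinds 2002-09-30 to 2002-01-01.
Applying '+213 days' to 2002-01-01: counting 213 days forward gives 2002-08-02.
`weekday 4` advances to the next Thursday; 2002-08-02 is a Friday, so it moves forward to 2002-08-08.

2002-08-08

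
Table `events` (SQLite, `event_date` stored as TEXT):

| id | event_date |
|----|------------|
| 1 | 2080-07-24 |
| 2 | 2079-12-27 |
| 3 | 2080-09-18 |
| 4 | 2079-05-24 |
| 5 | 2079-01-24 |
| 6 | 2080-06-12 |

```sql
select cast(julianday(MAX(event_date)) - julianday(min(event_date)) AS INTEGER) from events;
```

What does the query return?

MIN = 2079-01-24, MAX = 2080-09-18.
7 days remain in January 2079 after the 24th (31 − 24).
Full months from February 2079 through August 2080 contribute their day counts.
Then 18 days into September 2080.
Total: 7 + 28 + 31 + 30 + 31 + 30 + 31 + 31 + 30 + 31 + 30 + 31 + 31 + 29 + 31 + 30 + 31 + 30 + 31 + 31 + 18 = 603.

603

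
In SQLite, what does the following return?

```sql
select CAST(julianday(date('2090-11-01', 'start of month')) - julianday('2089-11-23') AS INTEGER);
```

`start of month` rewinds 2090-11-01 to 2090-11-01.
7 days remain in November 2089 after the 23rd (30 − 23).
Full months from December 2089 through October 2090 contribute their day counts.
Then 1 day into November 2090.
Total: 7 + 31 + 31 + 28 + 31 + 30 + 31 + 30 + 31 + 31 + 30 + 31 + 1 = 343.

343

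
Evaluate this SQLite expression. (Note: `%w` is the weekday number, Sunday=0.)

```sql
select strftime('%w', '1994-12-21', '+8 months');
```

First apply '+8 months': 1994-12-21 → 1995-08-21.
1995-08-21 is a Monday; with Sunday=0 that is 1.

1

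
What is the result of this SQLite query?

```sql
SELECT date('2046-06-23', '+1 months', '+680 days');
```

2048-06-02

Adding +1 month to 2046-06-23 gives 2046-07-23.
Applying '+680 days' to 2046-07-23: counting 680 days forward gives 2048-06-02.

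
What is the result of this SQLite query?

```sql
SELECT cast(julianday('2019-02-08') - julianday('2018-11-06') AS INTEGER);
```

94

24 days remain in November 2018 after the 6th (30 − 6).
December 2018: 31 days.
January 2019: 31 days.
Then 8 days into February 2019.
Total: 24 + 31 + 31 + 8 = 94.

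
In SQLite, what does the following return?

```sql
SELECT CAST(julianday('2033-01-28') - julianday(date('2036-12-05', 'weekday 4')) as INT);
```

`weekday 4` advances to the next Thursday; 2036-12-05 is a Friday, so it moves forward to 2036-12-11.
3 days remain in January 2033 after the 28th (31 − 28).
Full months from February 2033 through November 2036 contribute their day counts.
Then 11 days into December 2036.
Total: 3 + 28 + 31 + 30 + 31 + 30 + 31 + 31 + 30 + 31 + 30 + 31 + 31 + 28 + 31 + 30 + 31 + 30 + 31 + 31 + 30 + 31 + 30 + 31 + 31 + 28 + 31 + 30 + 31 + 30 + 31 + 31 + 30 + 31 + 30 + 31 + 31 + 29 + 31 + 30 + 31 + 30 + 31 + 31 + 30 + 31 + 30 + 11 = 1413.
The subtraction is earlier − later, so the result is −1413 → -1413.

-1413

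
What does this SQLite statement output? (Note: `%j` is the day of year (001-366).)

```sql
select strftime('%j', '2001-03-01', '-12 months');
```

First apply '-12 months': 2001-03-01 → 2000-03-01.
Day-of-year for 2000-03-01: days since 2000-01-01 inclusive = 61, zero-padded to 061.

061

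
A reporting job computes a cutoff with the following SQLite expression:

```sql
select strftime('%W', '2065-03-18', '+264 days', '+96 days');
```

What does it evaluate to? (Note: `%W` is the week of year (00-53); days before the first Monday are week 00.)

First apply '+264 days', '+96 days': 2065-03-18 → 2066-03-13.
2066-03-13 is a Saturday. SQLite's %W counts Mondays since the year started; the result is 10.

10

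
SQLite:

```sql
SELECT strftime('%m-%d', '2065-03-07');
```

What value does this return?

03-07

`%m-%d` extracts the month-day: 03-07.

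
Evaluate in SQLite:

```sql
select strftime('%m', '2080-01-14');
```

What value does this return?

`%m` extracts the 2-digit month (01-12): 01.

01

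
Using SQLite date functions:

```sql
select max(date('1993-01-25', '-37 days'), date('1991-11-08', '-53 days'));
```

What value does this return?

1992-12-19

date('1993-01-25', '-37 days') → 1992-12-19.
date('1991-11-08', '-53 days') → 1991-09-16.
Later of the two is 1992-12-19.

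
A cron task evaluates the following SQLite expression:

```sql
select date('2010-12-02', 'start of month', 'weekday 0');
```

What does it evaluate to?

`start of month` rewinds 2010-12-02 to 2010-12-01.
`weekday 0` advances to the next Sunday; 2010-12-01 is a Wednesday, so it moves forward to 2010-12-05.

2010-12-05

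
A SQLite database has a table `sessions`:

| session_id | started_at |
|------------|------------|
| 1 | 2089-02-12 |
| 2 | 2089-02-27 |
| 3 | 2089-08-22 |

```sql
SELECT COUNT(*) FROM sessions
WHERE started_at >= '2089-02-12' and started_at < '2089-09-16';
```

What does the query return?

Rows in [2089-02-12, 2089-09-16): 2089-02-12, 2089-02-27, 2089-08-22 → 3 rows.

3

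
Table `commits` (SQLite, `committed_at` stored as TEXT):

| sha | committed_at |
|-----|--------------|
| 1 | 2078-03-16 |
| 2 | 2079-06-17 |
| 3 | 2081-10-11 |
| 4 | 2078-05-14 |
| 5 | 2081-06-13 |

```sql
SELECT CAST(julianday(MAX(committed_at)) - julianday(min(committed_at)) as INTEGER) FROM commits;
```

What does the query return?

MIN = 2078-03-16, MAX = 2081-10-11.
15 days remain in March 2078 after the 16th (31 − 16).
Full months from April 2078 through September 2081 contribute their day counts.
Then 11 days into October 2081.
Total: 15 + 30 + 31 + 30 + 31 + 31 + 30 + 31 + 30 + 31 + 31 + 28 + 31 + 30 + 31 + 30 + 31 + 31 + 30 + 31 + 30 + 31 + 31 + 29 + 31 + 30 + 31 + 30 + 31 + 31 + 30 + 31 + 30 + 31 + 31 + 28 + 31 + 30 + 31 + 30 + 31 + 31 + 30 + 11 = 1305.

1305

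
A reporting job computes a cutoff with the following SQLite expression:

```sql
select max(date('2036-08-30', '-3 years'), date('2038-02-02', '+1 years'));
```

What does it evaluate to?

date('2036-08-30', '-3 years') → 2033-08-30.
date('2038-02-02', '+1 years') → 2039-02-02.
Later of the two is 2039-02-02.

2039-02-02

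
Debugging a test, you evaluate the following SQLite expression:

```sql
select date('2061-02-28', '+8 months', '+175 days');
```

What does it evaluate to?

Adding +8 months to 2061-02-28 gives 2061-10-28.
Applying '+175 days' to 2061-10-28: counting 175 days forward gives 2062-04-21.

2062-04-21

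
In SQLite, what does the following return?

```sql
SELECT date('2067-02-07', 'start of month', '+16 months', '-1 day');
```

2068-05-31

`start of month` rewinds 2067-02-07 to 2067-02-01.
Adding +16 months to 2067-02-01 gives 2068-06-01.
Going back 1 day from 2068-06-01 reaches 2068-05-31 (last day of May, 31 days).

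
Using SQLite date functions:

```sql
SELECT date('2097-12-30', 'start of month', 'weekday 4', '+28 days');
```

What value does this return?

2098-01-02

`start of month` rewinds 2097-12-30 to 2097-12-01.
`weekday 4` advances to the next Thursday; 2097-12-01 is a Sunday, so it moves forward to 2097-12-05.
December 2097 has 31 days; 26 remain after the 5th, so 27 days reach 2098-01-01.
Advancing 1 more day within January lands on 2098-01-02.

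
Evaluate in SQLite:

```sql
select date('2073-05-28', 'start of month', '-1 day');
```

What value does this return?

2073-04-30

`start of month` rewinds 2073-05-28 to 2073-05-01.
Going back 1 day from 2073-05-01 reaches 2073-04-30 (last day of April, 30 days).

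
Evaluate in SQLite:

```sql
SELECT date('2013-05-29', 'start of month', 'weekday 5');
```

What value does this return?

2013-05-03

`start of month` rewinds 2013-05-29 to 2013-05-01.
`weekday 5` advances to the next Friday; 2013-05-01 is a Wednesday, so it moves forward to 2013-05-03.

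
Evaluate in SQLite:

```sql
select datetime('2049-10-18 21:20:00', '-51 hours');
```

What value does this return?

-51 hours from 2049-10-18 21:20:00 is 2049-10-16 18:20:00 (crosses midnight).

2049-10-16 18:20:00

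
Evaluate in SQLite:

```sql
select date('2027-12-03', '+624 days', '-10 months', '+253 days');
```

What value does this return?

2029-06-28

Applying '+624 days' to 2027-12-03: counting 624 days forward gives 2029-08-18.
Adding -10 months to 2029-08-18 gives 2028-10-18.
Applying '+253 days' to 2028-10-18: counting 253 days forward gives 2029-06-28.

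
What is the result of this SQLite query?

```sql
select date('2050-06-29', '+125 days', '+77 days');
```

Applying '+125 days' to 2050-06-29: counting 125 days forward gives 2050-11-01.
Applying '+77 days' to 2050-11-01: counting 77 days forward gives 2051-01-17.

2051-01-17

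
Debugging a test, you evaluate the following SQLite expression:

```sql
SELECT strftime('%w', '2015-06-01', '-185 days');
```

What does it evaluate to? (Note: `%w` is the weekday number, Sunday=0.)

First apply '-185 days': 2015-06-01 → 2014-11-28.
2014-11-28 is a Friday; with Sunday=0 that is 5.

5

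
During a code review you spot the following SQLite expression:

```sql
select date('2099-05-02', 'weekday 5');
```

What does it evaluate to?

2099-05-08

`weekday 5` advances to the next Friday; 2099-05-02 is a Saturday, so it moves forward to 2099-05-08.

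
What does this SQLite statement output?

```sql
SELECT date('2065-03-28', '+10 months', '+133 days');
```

2066-06-10

Adding +10 months to 2065-03-28 gives 2066-01-28.
Applying '+133 days' to 2066-01-28: counting 133 days forward gives 2066-06-10.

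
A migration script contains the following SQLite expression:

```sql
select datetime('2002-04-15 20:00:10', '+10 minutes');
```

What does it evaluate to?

+10 minutes from 2002-04-15 20:00:10 is 2002-04-15 20:10:10.

2002-04-15 20:10:10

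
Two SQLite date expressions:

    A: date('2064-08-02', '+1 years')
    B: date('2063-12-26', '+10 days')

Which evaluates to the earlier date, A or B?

B

A = 2065-08-02.
B = 2064-01-05.
B is earlier.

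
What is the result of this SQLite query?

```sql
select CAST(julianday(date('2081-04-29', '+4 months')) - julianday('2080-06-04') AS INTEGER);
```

Adding +4 months to 2081-04-29 gives 2081-08-29.
26 days remain in June 2080 after the 4th (30 − 4).
Full months from July 2080 through July 2081 contribute their day counts.
Then 29 days into August 2081.
Total: 26 + 31 + 31 + 30 + 31 + 30 + 31 + 31 + 28 + 31 + 30 + 31 + 30 + 31 + 29 = 451.

451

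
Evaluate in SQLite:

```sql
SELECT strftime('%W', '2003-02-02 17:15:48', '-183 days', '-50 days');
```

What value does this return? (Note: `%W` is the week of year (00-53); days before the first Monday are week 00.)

First apply '-183 days', '-50 days': 2003-02-02 17:15:48 → 2002-06-14 17:15:48.
2002-06-14 is a Friday. SQLite's %W counts Mondays since the year started; the result is 23.

23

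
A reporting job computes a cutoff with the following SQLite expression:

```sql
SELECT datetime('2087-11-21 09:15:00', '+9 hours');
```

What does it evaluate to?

+9 hours from 2087-11-21 09:15:00 is 2087-11-21 18:15:00.

2087-11-21 18:15:00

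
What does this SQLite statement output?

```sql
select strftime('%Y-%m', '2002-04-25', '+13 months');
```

2003-05

First apply '+13 months': 2002-04-25 → 2003-05-25.
`%Y-%m` extracts the year-month: 2003-05.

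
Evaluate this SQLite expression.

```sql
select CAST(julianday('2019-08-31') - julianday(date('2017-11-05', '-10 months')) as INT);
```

Adding -10 months to 2017-11-05 gives 2017-01-05.
26 days remain in January 2017 after the 5th (31 − 5).
Full months from February 2017 through July 2019 contribute their day counts.
Then 31 days into August 2019.
Total: 26 + 28 + 31 + 30 + 31 + 30 + 31 + 31 + 30 + 31 + 30 + 31 + 31 + 28 + 31 + 30 + 31 + 30 + 31 + 31 + 30 + 31 + 30 + 31 + 31 + 28 + 31 + 30 + 31 + 30 + 31 + 31 = 968.

968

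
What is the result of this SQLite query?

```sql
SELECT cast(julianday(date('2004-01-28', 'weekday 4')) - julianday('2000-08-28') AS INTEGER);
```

1249

`weekday 4` advances to the next Thursday; 2004-01-28 is a Wednesday, so it moves forward to 2004-01-29.
3 days remain in August 2000 after the 28th (31 − 28).
Full months from September 2000 through December 2003 contribute their day counts.
Then 29 days into January 2004.
Total: 3 + 30 + 31 + 30 + 31 + 31 + 28 + 31 + 30 + 31 + 30 + 31 + 31 + 30 + 31 + 30 + 31 + 31 + 28 + 31 + 30 + 31 + 30 + 31 + 31 + 30 + 31 + 30 + 31 + 31 + 28 + 31 + 30 + 31 + 30 + 31 + 31 + 30 + 31 + 30 + 31 + 29 = 1249.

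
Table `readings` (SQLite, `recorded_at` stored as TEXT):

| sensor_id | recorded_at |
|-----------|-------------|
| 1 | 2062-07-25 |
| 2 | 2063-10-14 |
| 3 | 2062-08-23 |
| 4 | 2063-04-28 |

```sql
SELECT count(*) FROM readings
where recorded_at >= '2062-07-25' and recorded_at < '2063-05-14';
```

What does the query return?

3

Rows in [2062-07-25, 2063-05-14): 2062-07-25, 2062-08-23, 2063-04-28 → 3 rows.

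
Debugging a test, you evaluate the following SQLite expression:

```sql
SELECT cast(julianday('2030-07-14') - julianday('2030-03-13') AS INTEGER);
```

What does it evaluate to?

123

18 days remain in March 2030 after the 13th (31 − 13).
April 2030: 30 days.
May 2030: 31 days.
June 2030: 30 days.
Then 14 days into July 2030.
Total: 18 + 30 + 31 + 30 + 14 = 123.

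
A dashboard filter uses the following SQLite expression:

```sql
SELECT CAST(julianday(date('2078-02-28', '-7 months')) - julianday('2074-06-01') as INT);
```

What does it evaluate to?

1153

Adding -7 months to 2078-02-28 gives 2077-07-28.
29 days remain in June 2074 after the 1st (30 − 1).
Full months from July 2074 through June 2077 contribute their day counts.
Then 28 days into July 2077.
Total: 29 + 31 + 31 + 30 + 31 + 30 + 31 + 31 + 28 + 31 + 30 + 31 + 30 + 31 + 31 + 30 + 31 + 30 + 31 + 31 + 29 + 31 + 30 + 31 + 30 + 31 + 31 + 30 + 31 + 30 + 31 + 31 + 28 + 31 + 30 + 31 + 30 + 28 = 1153.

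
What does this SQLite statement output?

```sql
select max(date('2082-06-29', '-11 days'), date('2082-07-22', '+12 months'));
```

date('2082-06-29', '-11 days') → 2082-06-18.
date('2082-07-22', '+12 months') → 2083-07-22.
Later of the two is 2083-07-22.

2083-07-22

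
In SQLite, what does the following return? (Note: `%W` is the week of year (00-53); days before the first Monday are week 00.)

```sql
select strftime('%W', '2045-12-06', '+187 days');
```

24

First apply '+187 days': 2045-12-06 → 2046-06-11.
2046-06-11 is a Monday. SQLite's %W counts Mondays since the year started; the result is 24.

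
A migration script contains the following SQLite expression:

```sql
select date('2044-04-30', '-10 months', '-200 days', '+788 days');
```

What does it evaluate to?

Adding -10 months to 2044-04-30 gives 2043-06-30.
Applying '-200 days' to 2043-06-30: counting 200 days back gives 2042-12-12.
Applying '+788 days' to 2042-12-12: counting 788 days forward gives 2045-02-07.

2045-02-07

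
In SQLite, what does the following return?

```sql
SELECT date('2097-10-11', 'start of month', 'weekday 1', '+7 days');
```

2097-10-14

`start of month` rewinds 2097-10-11 to 2097-10-01.
`weekday 1` advances to the next Monday; 2097-10-01 is a Tuesday, so it moves forward to 2097-10-07.
Advancing 7 more days within October lands on 2097-10-14.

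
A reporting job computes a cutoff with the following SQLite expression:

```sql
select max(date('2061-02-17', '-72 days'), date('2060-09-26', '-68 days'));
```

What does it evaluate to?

date('2061-02-17', '-72 days') → 2060-12-07.
date('2060-09-26', '-68 days') → 2060-07-20.
Later of the two is 2060-12-07.

2060-12-07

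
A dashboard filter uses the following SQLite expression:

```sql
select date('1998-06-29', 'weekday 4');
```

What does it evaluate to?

`weekday 4` advances to the next Thursday; 1998-06-29 is a Monday, so it moves forward to 1998-07-02.

1998-07-02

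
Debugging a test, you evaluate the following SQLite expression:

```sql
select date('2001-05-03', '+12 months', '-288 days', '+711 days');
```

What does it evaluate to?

2003-06-30

Adding +12 months to 2001-05-03 gives 2002-05-03.
Applying '-288 days' to 2002-05-03: counting 288 days back gives 2001-07-19.
Applying '+711 days' to 2001-07-19: counting 711 days forward gives 2003-06-30.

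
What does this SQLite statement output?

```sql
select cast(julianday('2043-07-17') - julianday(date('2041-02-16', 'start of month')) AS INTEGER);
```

`start of month` rewinds 2041-02-16 to 2041-02-01.
27 days remain in February 2041 after the 1st (28 − 1).
Full months from March 2041 through June 2043 contribute their day counts.
Then 17 days into July 2043.
Total: 27 + 31 + 30 + 31 + 30 + 31 + 31 + 30 + 31 + 30 + 31 + 31 + 28 + 31 + 30 + 31 + 30 + 31 + 31 + 30 + 31 + 30 + 31 + 31 + 28 + 31 + 30 + 31 + 30 + 17 = 896.

896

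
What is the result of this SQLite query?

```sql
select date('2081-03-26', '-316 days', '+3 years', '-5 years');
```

Applying '-316 days' to 2081-03-26: counting 316 days back gives 2080-05-14.
Adding +3 years to 2080-05-14 gives 2083-05-14.
Adding -5 years to 2083-05-14 gives 2078-05-14.

2078-05-14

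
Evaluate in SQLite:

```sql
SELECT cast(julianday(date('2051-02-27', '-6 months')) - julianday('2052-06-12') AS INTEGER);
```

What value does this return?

-655

Adding -6 months to 2051-02-27 gives 2050-08-27.
4 days remain in August 2050 after the 27th (31 − 27).
Full months from September 2050 through May 2052 contribute their day counts.
Then 12 days into June 2052.
Total: 4 + 30 + 31 + 30 + 31 + 31 + 28 + 31 + 30 + 31 + 30 + 31 + 31 + 30 + 31 + 30 + 31 + 31 + 29 + 31 + 30 + 31 + 12 = 655.
The subtraction is earlier − later, so the result is −655 → -655.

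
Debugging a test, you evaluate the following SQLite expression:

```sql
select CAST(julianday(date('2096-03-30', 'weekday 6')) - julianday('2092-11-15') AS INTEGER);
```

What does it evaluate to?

`weekday 6` advances to the next Saturday; 2096-03-30 is a Friday, so it moves forward to 2096-03-31.
15 days remain in November 2092 after the 15th (30 − 15).
Full months from December 2092 through February 2096 contribute their day counts.
Then 31 days into March 2096.
Total: 15 + 31 + 31 + 28 + 31 + 30 + 31 + 30 + 31 + 31 + 30 + 31 + 30 + 31 + 31 + 28 + 31 + 30 + 31 + 30 + 31 + 31 + 30 + 31 + 30 + 31 + 31 + 28 + 31 + 30 + 31 + 30 + 31 + 31 + 30 + 31 + 30 + 31 + 31 + 29 + 31 = 1232.

1232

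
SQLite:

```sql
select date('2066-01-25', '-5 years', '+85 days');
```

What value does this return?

2061-04-20

Adding -5 years to 2066-01-25 gives 2061-01-25.
Applying '+85 days' to 2061-01-25: counting 85 days forward gives 2061-04-20.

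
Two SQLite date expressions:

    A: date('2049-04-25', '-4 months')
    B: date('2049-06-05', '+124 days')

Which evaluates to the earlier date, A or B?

A = 2048-12-25.
B = 2049-10-07.
A is earlier.

A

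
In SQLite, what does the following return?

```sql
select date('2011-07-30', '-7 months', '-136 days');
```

2010-08-16

Adding -7 months to 2011-07-30 gives 2010-12-30.
Applying '-136 days' to 2010-12-30: counting 136 days back gives 2010-08-16.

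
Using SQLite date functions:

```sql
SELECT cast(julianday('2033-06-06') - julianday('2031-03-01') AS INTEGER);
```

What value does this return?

828

30 days remain in March 2031 after the 1st (31 − 1).
Full months from April 2031 through May 2033 contribute their day counts.
Then 6 days into June 2033.
Total: 30 + 30 + 31 + 30 + 31 + 31 + 30 + 31 + 30 + 31 + 31 + 29 + 31 + 30 + 31 + 30 + 31 + 31 + 30 + 31 + 30 + 31 + 31 + 28 + 31 + 30 + 31 + 6 = 828.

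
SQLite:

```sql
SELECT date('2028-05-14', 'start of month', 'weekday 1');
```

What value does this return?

`start of month` rewinds 2028-05-14 to 2028-05-01.
`weekday 1` advances to the next Monday; 2028-05-01 is already a Monday, so it stays at 2028-05-01.

2028-05-01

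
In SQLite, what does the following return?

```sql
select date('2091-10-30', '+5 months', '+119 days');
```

2092-07-27

Adding +5 months to 2091-10-30 gives 2092-03-30.
Applying '+119 days' to 2092-03-30: counting 119 days forward gives 2092-07-27.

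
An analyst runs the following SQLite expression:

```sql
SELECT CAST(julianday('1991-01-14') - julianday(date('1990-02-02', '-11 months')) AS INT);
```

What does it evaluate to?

Adding -11 months to 1990-02-02 gives 1989-03-02.
29 days remain in March 1989 after the 2nd (31 − 2).
Full months from April 1989 through December 1990 contribute their day counts.
Then 14 days into January 1991.
Total: 29 + 30 + 31 + 30 + 31 + 31 + 30 + 31 + 30 + 31 + 31 + 28 + 31 + 30 + 31 + 30 + 31 + 31 + 30 + 31 + 30 + 31 + 14 = 683.

683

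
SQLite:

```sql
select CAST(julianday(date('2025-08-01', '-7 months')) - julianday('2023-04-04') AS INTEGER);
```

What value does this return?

Adding -7 months to 2025-08-01 gives 2025-01-01.
26 days remain in April 2023 after the 4th (30 − 4).
Full months from May 2023 through December 2024 contribute their day counts.
Then 1 day into January 2025.
Total: 26 + 31 + 30 + 31 + 31 + 30 + 31 + 30 + 31 + 31 + 29 + 31 + 30 + 31 + 30 + 31 + 31 + 30 + 31 + 30 + 31 + 1 = 638.

638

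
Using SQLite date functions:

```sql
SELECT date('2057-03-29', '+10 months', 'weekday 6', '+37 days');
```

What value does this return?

Adding +10 months to 2057-03-29 gives 2058-01-29.
`weekday 6` advances to the next Saturday; 2058-01-29 is a Tuesday, so it moves forward to 2058-02-02.
February 2058 has 28 days; 26 remain after the 2nd, so 27 days reach 2058-03-01.
Advancing 10 more days within March lands on 2058-03-11.

2058-03-11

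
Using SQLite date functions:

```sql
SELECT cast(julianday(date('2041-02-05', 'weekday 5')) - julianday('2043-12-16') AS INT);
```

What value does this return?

-1041

`weekday 5` advances to the next Friday; 2041-02-05 is a Tuesday, so it moves forward to 2041-02-08.
20 days remain in February 2041 after the 8th (28 − 8).
Full months from March 2041 through November 2043 contribute their day counts.
Then 16 days into December 2043.
Total: 20 + 31 + 30 + 31 + 30 + 31 + 31 + 30 + 31 + 30 + 31 + 31 + 28 + 31 + 30 + 31 + 30 + 31 + 31 + 30 + 31 + 30 + 31 + 31 + 28 + 31 + 30 + 31 + 30 + 31 + 31 + 30 + 31 + 30 + 16 = 1041.
The subtraction is earlier − later, so the result is −1041 → -1041.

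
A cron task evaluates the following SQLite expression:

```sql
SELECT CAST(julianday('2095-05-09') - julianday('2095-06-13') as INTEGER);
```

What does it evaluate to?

-35

22 days remain in May 2095 after the 9th (31 − 9).
Then 13 days into June 2095.
Total: 22 + 13 = 35.
The subtraction is earlier − later, so the result is −35 → -35.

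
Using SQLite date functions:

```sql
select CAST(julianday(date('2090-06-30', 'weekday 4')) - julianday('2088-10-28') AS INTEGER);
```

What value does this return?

`weekday 4` advances to the next Thursday; 2090-06-30 is a Friday, so it moves forward to 2090-07-06.
3 days remain in October 2088 after the 28th (31 − 28).
Full months from November 2088 through June 2090 contribute their day counts.
Then 6 days into July 2090.
Total: 3 + 30 + 31 + 31 + 28 + 31 + 30 + 31 + 30 + 31 + 31 + 30 + 31 + 30 + 31 + 31 + 28 + 31 + 30 + 31 + 30 + 6 = 616.

616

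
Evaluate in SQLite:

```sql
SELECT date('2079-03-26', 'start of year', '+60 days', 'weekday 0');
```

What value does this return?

`start of year` rewinds 2079-03-26 to 2079-01-01.
Applying '+60 days' to 2079-01-01: counting 60 days forward gives 2079-03-02.
`weekday 0` advances to the next Sunday; 2079-03-02 is a Thursday, so it moves forward to 2079-03-05.

2079-03-05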